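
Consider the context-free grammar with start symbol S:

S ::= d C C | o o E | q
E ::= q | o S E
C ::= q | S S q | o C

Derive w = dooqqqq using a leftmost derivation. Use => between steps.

S => dCC   [S ::= d C C]
dCC => dSSqC   [C ::= S S q]
dSSqC => dooESqC   [S ::= o o E]
dooESqC => dooqSqC   [E ::= q]
dooqSqC => dooqqqC   [S ::= q]
dooqqqC => dooqqqq   [C ::= q]

S => dCC => dSSqC => dooESqC => dooqSqC => dooqqqC => dooqqqq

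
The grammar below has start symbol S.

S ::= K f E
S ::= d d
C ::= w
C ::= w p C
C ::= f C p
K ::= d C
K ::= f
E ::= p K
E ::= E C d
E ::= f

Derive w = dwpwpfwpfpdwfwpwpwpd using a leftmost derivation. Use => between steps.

S => KfE => dCfE => dwpCfE => dwpwpCfE => dwpwpfCpfE => dwpwpfwpfE => dwpwpfwpfECd => dwpwpfwpfpKCd => dwpwpfwpfpdCCd => dwpwpfwpfpdwCd => dwpwpfwpfpdwfCpd => dwpwpfwpfpdwfwpCpd => dwpwpfwpfpdwfwpwpCpd => dwpwpfwpfpdwfwpwpwpd

S => KfE   [S ::= K f E]
KfE => dCfE   [K ::= d C]
dCfE => dwpCfE   [C ::= w p C]
dwpCfE => dwpwpCfE   [C ::= w p C]
dwpwpCfE => dwpwpfCpfE   [C ::= f C p]
dwpwpfCpfE => dwpwpfwpfE   [C ::= w]
dwpwpfwpfE => dwpwpfwpfECd   [E ::= E C d]
dwpwpfwpfECd => dwpwpfwpfpKCd   [E ::= p K]
dwpwpfwpfpKCd => dwpwpfwpfpdCCd   [K ::= d C]
dwpwpfwpfpdCCd => dwpwpfwpfpdwCd   [C ::= w]
dwpwpfwpfpdwCd => dwpwpfwpfpdwfCpd   [C ::= f C p]
dwpwpfwpfpdwfCpd => dwpwpfwpfpdwfwpCpd   [C ::= w p C]
dwpwpfwpfpdwfwpCpd => dwpwpfwpfpdwfwpwpCpd   [C ::= w p C]
dwpwpfwpfpdwfwpwpCpd => dwpwpfwpfpdwfwpwpwpd   [C ::= w]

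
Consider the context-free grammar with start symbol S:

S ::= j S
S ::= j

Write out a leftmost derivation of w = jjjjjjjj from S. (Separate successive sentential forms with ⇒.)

S ⇒ jS ⇒ jjS ⇒ jjjS ⇒ jjjjS ⇒ jjjjjS ⇒ jjjjjjS ⇒ jjjjjjjS ⇒ jjjjjjjj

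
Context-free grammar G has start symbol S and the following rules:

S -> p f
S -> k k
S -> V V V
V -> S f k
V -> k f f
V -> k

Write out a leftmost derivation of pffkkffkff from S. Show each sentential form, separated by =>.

S => VVV   [S -> V V V]
VVV => SfkVV   [V -> S f k]
SfkVV => pffkVV   [S -> p f]
pffkVV => pffkkffV   [V -> k f f]
pffkkffV => pffkkffkff   [V -> k f f]

S=>VVV=>SfkVV=>pffkVV=>pffkkffV=>pffkkffkff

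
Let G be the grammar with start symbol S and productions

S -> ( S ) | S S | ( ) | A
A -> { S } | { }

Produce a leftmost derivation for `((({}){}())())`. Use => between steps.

S => (S) => (SS) => ((S)S) => ((SS)S) => (((S)S)S) => (((A)S)S) => ((({})S)S) => ((({})SS)S) => ((({})AS)S) => ((({}){}S)S) => ((({}){}())S) => ((({}){}())())

S => (S)   [S -> ( S )]
(S) => (SS)   [S -> S S]
(SS) => ((S)S)   [S -> ( S )]
((S)S) => ((SS)S)   [S -> S S]
((SS)S) => (((S)S)S)   [S -> ( S )]
(((S)S)S) => (((A)S)S)   [S -> A]
(((A)S)S) => ((({})S)S)   [A -> { }]
((({})S)S) => ((({})SS)S)   [S -> S S]
((({})SS)S) => ((({})AS)S)   [S -> A]
((({})AS)S) => ((({}){}S)S)   [A -> { }]
((({}){}S)S) => ((({}){}())S)   [S -> ( )]
((({}){}())S) => ((({}){}())())   [S -> ( )]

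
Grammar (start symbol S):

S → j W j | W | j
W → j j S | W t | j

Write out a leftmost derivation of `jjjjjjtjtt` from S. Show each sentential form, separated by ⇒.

S ⇒ W ⇒ jjS ⇒ jjW ⇒ jjWt ⇒ jjWtt ⇒ jjjjStt ⇒ jjjjjWjtt ⇒ jjjjjWtjtt ⇒ jjjjjjtjtt

S ⇒ W   [S → W]
W ⇒ jjS   [W → j j S]
jjS ⇒ jjW   [S → W]
jjW ⇒ jjWt   [W → W t]
jjWt ⇒ jjWtt   [W → W t]
jjWtt ⇒ jjjjStt   [W → j j S]
jjjjStt ⇒ jjjjjWjtt   [S → j W j]
jjjjjWjtt ⇒ jjjjjWtjtt   [W → W t]
jjjjjWtjtt ⇒ jjjjjjtjtt   [W → j]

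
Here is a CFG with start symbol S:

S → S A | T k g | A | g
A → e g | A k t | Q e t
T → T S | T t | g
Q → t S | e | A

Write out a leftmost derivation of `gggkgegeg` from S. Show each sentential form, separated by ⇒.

S ⇒ SA   [S → S A]
SA ⇒ SAA   [S → S A]
SAA ⇒ TkgAA   [S → T k g]
TkgAA ⇒ TSkgAA   [T → T S]
TSkgAA ⇒ TSSkgAA   [T → T S]
TSSkgAA ⇒ gSSkgAA   [T → g]
gSSkgAA ⇒ ggSkgAA   [S → g]
ggSkgAA ⇒ gggkgAA   [S → g]
gggkgAA ⇒ gggkgegA   [A → e g]
gggkgegA ⇒ gggkgegeg   [A → e g]

S ⇒ SA ⇒ SAA ⇒ TkgAA ⇒ TSkgAA ⇒ TSSkgAA ⇒ gSSkgAA ⇒ ggSkgAA ⇒ gggkgAA ⇒ gggkgegA ⇒ gggkgegeg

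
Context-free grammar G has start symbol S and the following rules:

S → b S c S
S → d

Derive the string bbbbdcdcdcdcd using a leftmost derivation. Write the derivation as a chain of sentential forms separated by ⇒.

S ⇒ bScS   [S → b S c S]
bScS ⇒ bbScScS   [S → b S c S]
bbScScS ⇒ bbbScScScS   [S → b S c S]
bbbScScScS ⇒ bbbbScScScScS   [S → b S c S]
bbbbScScScScS ⇒ bbbbdcScScScS   [S → d]
bbbbdcScScScS ⇒ bbbbdcdcScScS   [S → d]
bbbbdcdcScScS ⇒ bbbbdcdcdcScS   [S → d]
bbbbdcdcdcScS ⇒ bbbbdcdcdcdcS   [S → d]
bbbbdcdcdcdcS ⇒ bbbbdcdcdcdcd   [S → d]

S ⇒ bScS ⇒ bbScScS ⇒ bbbScScScS ⇒ bbbbScScScScS ⇒ bbbbdcScScScS ⇒ bbbbdcdcScScS ⇒ bbbbdcdcdcScS ⇒ bbbbdcdcdcdcS ⇒ bbbbdcdcdcdcd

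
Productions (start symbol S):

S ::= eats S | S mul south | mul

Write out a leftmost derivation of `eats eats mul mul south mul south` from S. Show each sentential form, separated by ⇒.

S ⇒ eats S ⇒ eats eats S ⇒ eats eats S mul south ⇒ eats eats S mul south mul south ⇒ eats eats mul mul south mul south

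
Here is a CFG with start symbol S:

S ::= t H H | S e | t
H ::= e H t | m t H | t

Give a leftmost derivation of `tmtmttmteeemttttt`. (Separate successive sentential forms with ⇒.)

S ⇒ tHH   [S ::= t H H]
tHH ⇒ tmtHH   [H ::= m t H]
tmtHH ⇒ tmtmtHH   [H ::= m t H]
tmtmtHH ⇒ tmtmttH   [H ::= t]
tmtmttH ⇒ tmtmttmtH   [H ::= m t H]
tmtmttmtH ⇒ tmtmttmteHt   [H ::= e H t]
tmtmttmteHt ⇒ tmtmttmteeHtt   [H ::= e H t]
tmtmttmteeHtt ⇒ tmtmttmteeeHttt   [H ::= e H t]
tmtmttmteeeHttt ⇒ tmtmttmteeemtHttt   [H ::= m t H]
tmtmttmteeemtHttt ⇒ tmtmttmteeemttttt   [H ::= t]

S ⇒ tHH ⇒ tmtHH ⇒ tmtmtHH ⇒ tmtmttH ⇒ tmtmttmtH ⇒ tmtmttmteHt ⇒ tmtmttmteeHtt ⇒ tmtmttmteeeHttt ⇒ tmtmttmteeemtHttt ⇒ tmtmttmteeemttttt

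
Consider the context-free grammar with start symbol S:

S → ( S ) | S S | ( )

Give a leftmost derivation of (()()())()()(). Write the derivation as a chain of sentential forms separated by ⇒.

S ⇒ SS   [S → S S]
SS ⇒ SSS   [S → S S]
SSS ⇒ SSSS   [S → S S]
SSSS ⇒ (S)SSS   [S → ( S )]
(S)SSS ⇒ (SS)SSS   [S → S S]
(SS)SSS ⇒ (SSS)SSS   [S → S S]
(SSS)SSS ⇒ (()SS)SSS   [S → ( )]
(()SS)SSS ⇒ (()()S)SSS   [S → ( )]
(()()S)SSS ⇒ (()()())SSS   [S → ( )]
(()()())SSS ⇒ (()()())()SS   [S → ( )]
(()()())()SS ⇒ (()()())()()S   [S → ( )]
(()()())()()S ⇒ (()()())()()()   [S → ( )]

S ⇒ SS ⇒ SSS ⇒ SSSS ⇒ (S)SSS ⇒ (SS)SSS ⇒ (SSS)SSS ⇒ (()SS)SSS ⇒ (()()S)SSS ⇒ (()()())SSS ⇒ (()()())()SS ⇒ (()()())()()S ⇒ (()()())()()()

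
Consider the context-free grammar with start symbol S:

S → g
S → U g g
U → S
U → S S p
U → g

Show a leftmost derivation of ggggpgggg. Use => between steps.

S => Ugg   [S → U g g]
Ugg => Sgg   [U → S]
Sgg => Ugggg   [S → U g g]
Ugggg => SSpgggg   [U → S S p]
SSpgggg => UggSpgggg   [S → U g g]
UggSpgggg => gggSpgggg   [U → g]
gggSpgggg => ggggpgggg   [S → g]

S => Ugg => Sgg => Ugggg => SSpgggg => UggSpgggg => gggSpgggg => ggggpgggg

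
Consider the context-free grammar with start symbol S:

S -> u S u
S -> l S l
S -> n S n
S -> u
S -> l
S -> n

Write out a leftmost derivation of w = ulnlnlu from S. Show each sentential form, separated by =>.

S => uSu   [S -> u S u]
uSu => ulSlu   [S -> l S l]
ulSlu => ulnSnlu   [S -> n S n]
ulnSnlu => ulnlnlu   [S -> l]

S => uSu => ulSlu => ulnSnlu => ulnlnlu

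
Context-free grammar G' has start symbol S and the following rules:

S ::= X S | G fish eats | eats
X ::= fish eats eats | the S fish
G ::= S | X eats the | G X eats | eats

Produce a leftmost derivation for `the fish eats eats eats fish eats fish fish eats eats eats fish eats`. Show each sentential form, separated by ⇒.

S ⇒ X S   [S ::= X S]
X S ⇒ the S fish S   [X ::= the S fish]
the S fish S ⇒ the X S fish S   [S ::= X S]
the X S fish S ⇒ the fish eats eats S fish S   [X ::= fish eats eats]
the fish eats eats S fish S ⇒ the fish eats eats G fish eats fish S   [S ::= G fish eats]
the fish eats eats G fish eats fish S ⇒ the fish eats eats eats fish eats fish S   [G ::= eats]
the fish eats eats eats fish eats fish S ⇒ the fish eats eats eats fish eats fish X S   [S ::= X S]
the fish eats eats eats fish eats fish X S ⇒ the fish eats eats eats fish eats fish fish eats eats S   [X ::= fish eats eats]
the fish eats eats eats fish eats fish fish eats eats S ⇒ the fish eats eats eats fish eats fish fish eats eats G fish eats   [S ::= G fish eats]
the fish eats eats eats fish eats fish fish eats eats G fish eats ⇒ the fish eats eats eats fish eats fish fish eats eats eats fish eats   [G ::= eats]

S ⇒ X S ⇒ the S fish S ⇒ the X S fish S ⇒ the fish eats eats S fish S ⇒ the fish eats eats G fish eats fish S ⇒ the fish eats eats eats fish eats fish S ⇒ the fish eats eats eats fish eats fish X S ⇒ the fish eats eats eats fish eats fish fish eats eats S ⇒ the fish eats eats eats fish eats fish fish eats eats G fish eats ⇒ the fish eats eats eats fish eats fish fish eats eats eats fish eats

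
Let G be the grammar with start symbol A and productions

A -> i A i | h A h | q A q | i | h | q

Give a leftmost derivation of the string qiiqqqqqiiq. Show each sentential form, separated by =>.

A => qAq   [A -> q A q]
qAq => qiAiq   [A -> i A i]
qiAiq => qiiAiiq   [A -> i A i]
qiiAiiq => qiiqAqiiq   [A -> q A q]
qiiqAqiiq => qiiqqAqqiiq   [A -> q A q]
qiiqqAqqiiq => qiiqqqqqiiq   [A -> q]

A => qAq => qiAiq => qiiAiiq => qiiqAqiiq => qiiqqAqqiiq => qiiqqqqqiiq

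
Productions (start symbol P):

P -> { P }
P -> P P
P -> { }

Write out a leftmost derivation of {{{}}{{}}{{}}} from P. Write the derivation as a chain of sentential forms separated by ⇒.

P⇒{P}⇒{PP}⇒{{P}P}⇒{{{}}P}⇒{{{}}PP}⇒{{{}}{P}P}⇒{{{}}{{}}P}⇒{{{}}{{}}{P}}⇒{{{}}{{}}{{}}}

P ⇒ {P}   [P -> { P }]
{P} ⇒ {PP}   [P -> P P]
{PP} ⇒ {{P}P}   [P -> { P }]
{{P}P} ⇒ {{{}}P}   [P -> { }]
{{{}}P} ⇒ {{{}}PP}   [P -> P P]
{{{}}PP} ⇒ {{{}}{P}P}   [P -> { P }]
{{{}}{P}P} ⇒ {{{}}{{}}P}   [P -> { }]
{{{}}{{}}P} ⇒ {{{}}{{}}{P}}   [P -> { P }]
{{{}}{{}}{P}} ⇒ {{{}}{{}}{{}}}   [P -> { }]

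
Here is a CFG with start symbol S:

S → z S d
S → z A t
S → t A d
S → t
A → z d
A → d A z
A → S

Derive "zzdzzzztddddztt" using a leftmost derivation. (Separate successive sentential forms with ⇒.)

S ⇒ zAt   [S → z A t]
zAt ⇒ zSt   [A → S]
zSt ⇒ zzAtt   [S → z A t]
zzAtt ⇒ zzdAztt   [A → d A z]
zzdAztt ⇒ zzdSztt   [A → S]
zzdSztt ⇒ zzdzSdztt   [S → z S d]
zzdzSdztt ⇒ zzdzzSddztt   [S → z S d]
zzdzzSddztt ⇒ zzdzzzSdddztt   [S → z S d]
zzdzzzSdddztt ⇒ zzdzzzzSddddztt   [S → z S d]
zzdzzzzSddddztt ⇒ zzdzzzztddddztt   [S → t]

S ⇒ zAt ⇒ zSt ⇒ zzAtt ⇒ zzdAztt ⇒ zzdSztt ⇒ zzdzSdztt ⇒ zzdzzSddztt ⇒ zzdzzzSdddztt ⇒ zzdzzzzSddddztt ⇒ zzdzzzztddddztt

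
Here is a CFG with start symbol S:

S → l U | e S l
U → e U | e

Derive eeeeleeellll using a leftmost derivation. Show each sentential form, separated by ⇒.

S ⇒ eSl ⇒ eeSll ⇒ eeeSlll ⇒ eeeeSllll ⇒ eeeelUllll ⇒ eeeeleUllll ⇒ eeeeleeUllll ⇒ eeeeleeellll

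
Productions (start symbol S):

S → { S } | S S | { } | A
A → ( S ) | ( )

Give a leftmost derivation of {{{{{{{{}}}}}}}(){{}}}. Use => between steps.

S => {S} => {SS} => {{S}S} => {{{S}}S} => {{{{S}}}S} => {{{{{S}}}}S} => {{{{{{S}}}}}S} => {{{{{{{S}}}}}}S} => {{{{{{{{}}}}}}}S} => {{{{{{{{}}}}}}}SS} => {{{{{{{{}}}}}}}AS} => {{{{{{{{}}}}}}}()S} => {{{{{{{{}}}}}}}(){S}} => {{{{{{{{}}}}}}}(){{}}}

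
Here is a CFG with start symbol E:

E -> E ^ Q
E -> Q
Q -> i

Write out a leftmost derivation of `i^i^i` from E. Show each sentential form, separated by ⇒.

E ⇒ E^Q   [E -> E ^ Q]
E^Q ⇒ E^Q^Q   [E -> E ^ Q]
E^Q^Q ⇒ Q^Q^Q   [E -> Q]
Q^Q^Q ⇒ i^Q^Q   [Q -> i]
i^Q^Q ⇒ i^i^Q   [Q -> i]
i^i^Q ⇒ i^i^i   [Q -> i]

E ⇒ E^Q ⇒ E^Q^Q ⇒ Q^Q^Q ⇒ i^Q^Q ⇒ i^i^Q ⇒ i^i^i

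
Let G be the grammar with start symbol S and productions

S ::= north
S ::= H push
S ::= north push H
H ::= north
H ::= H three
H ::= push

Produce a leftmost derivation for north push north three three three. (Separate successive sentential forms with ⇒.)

S ⇒ north push H ⇒ north push H three ⇒ north push H three three ⇒ north push H three three three ⇒ north push north three three three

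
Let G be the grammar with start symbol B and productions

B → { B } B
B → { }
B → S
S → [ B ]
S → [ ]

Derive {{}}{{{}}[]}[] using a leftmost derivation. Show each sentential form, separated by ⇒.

B ⇒ {B}B ⇒ {{}}B ⇒ {{}}{B}B ⇒ {{}}{{B}B}B ⇒ {{}}{{{}}B}B ⇒ {{}}{{{}}S}B ⇒ {{}}{{{}}[]}B ⇒ {{}}{{{}}[]}S ⇒ {{}}{{{}}[]}[]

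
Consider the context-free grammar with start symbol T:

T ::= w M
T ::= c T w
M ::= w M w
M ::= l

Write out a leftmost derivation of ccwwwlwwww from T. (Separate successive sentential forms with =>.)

T => cTw => ccTww => ccwMww => ccwwMwww => ccwwwMwwww => ccwwwlwwww

T => cTw   [T ::= c T w]
cTw => ccTww   [T ::= c T w]
ccTww => ccwMww   [T ::= w M]
ccwMww => ccwwMwww   [M ::= w M w]
ccwwMwww => ccwwwMwwww   [M ::= w M w]
ccwwwMwwww => ccwwwlwwww   [M ::= l]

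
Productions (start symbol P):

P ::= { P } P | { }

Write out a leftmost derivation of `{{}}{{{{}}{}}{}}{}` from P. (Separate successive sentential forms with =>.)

P => {P}P   [P ::= { P } P]
{P}P => {{}}P   [P ::= { }]
{{}}P => {{}}{P}P   [P ::= { P } P]
{{}}{P}P => {{}}{{P}P}P   [P ::= { P } P]
{{}}{{P}P}P => {{}}{{{P}P}P}P   [P ::= { P } P]
{{}}{{{P}P}P}P => {{}}{{{{}}P}P}P   [P ::= { }]
{{}}{{{{}}P}P}P => {{}}{{{{}}{}}P}P   [P ::= { }]
{{}}{{{{}}{}}P}P => {{}}{{{{}}{}}{}}P   [P ::= { }]
{{}}{{{{}}{}}{}}P => {{}}{{{{}}{}}{}}{}   [P ::= { }]

P => {P}P => {{}}P => {{}}{P}P => {{}}{{P}P}P => {{}}{{{P}P}P}P => {{}}{{{{}}P}P}P => {{}}{{{{}}{}}P}P => {{}}{{{{}}{}}{}}P => {{}}{{{{}}{}}{}}{}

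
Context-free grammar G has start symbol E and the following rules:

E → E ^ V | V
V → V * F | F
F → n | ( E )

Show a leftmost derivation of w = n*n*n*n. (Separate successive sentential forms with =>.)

E => V => V*F => V*F*F => V*F*F*F => F*F*F*F => n*F*F*F => n*n*F*F => n*n*n*F => n*n*n*n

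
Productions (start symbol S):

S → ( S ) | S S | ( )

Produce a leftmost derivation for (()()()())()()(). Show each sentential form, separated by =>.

S => SS => SSS => SSSS => (S)SSS => (SS)SSS => (SSS)SSS => (()SS)SSS => (()SSS)SSS => (()()SS)SSS => (()()()S)SSS => (()()()())SSS => (()()()())()SS => (()()()())()()S => (()()()())()()()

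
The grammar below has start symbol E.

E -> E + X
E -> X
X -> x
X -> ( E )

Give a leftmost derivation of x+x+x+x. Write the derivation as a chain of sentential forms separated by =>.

E=>E+X=>E+X+X=>E+X+X+X=>X+X+X+X=>x+X+X+X=>x+x+X+X=>x+x+x+X=>x+x+x+x

E => E+X   [E -> E + X]
E+X => E+X+X   [E -> E + X]
E+X+X => E+X+X+X   [E -> E + X]
E+X+X+X => X+X+X+X   [E -> X]
X+X+X+X => x+X+X+X   [X -> x]
x+X+X+X => x+x+X+X   [X -> x]
x+x+X+X => x+x+x+X   [X -> x]
x+x+x+X => x+x+x+x   [X -> x]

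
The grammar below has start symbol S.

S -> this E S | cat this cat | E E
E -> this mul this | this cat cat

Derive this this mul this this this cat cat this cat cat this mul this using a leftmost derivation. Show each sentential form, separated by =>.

S => this E S => this this mul this S => this this mul this this E S => this this mul this this this cat cat S => this this mul this this this cat cat E E => this this mul this this this cat cat this cat cat E => this this mul this this this cat cat this cat cat this mul this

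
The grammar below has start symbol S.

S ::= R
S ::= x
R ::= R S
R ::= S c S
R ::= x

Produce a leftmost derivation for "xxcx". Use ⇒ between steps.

S⇒R⇒ScS⇒RcS⇒RScS⇒xScS⇒xRcS⇒xxcS⇒xxcx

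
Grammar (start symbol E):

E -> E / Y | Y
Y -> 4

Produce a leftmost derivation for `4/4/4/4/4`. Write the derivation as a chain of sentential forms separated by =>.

E => E/Y => E/Y/Y => E/Y/Y/Y => E/Y/Y/Y/Y => Y/Y/Y/Y/Y => 4/Y/Y/Y/Y => 4/4/Y/Y/Y => 4/4/4/Y/Y => 4/4/4/4/Y => 4/4/4/4/4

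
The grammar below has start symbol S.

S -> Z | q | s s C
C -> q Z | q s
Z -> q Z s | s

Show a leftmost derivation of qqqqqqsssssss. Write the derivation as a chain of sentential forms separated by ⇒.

S⇒Z⇒qZs⇒qqZss⇒qqqZsss⇒qqqqZssss⇒qqqqqZsssss⇒qqqqqqZssssss⇒qqqqqqsssssss

S ⇒ Z   [S -> Z]
Z ⇒ qZs   [Z -> q Z s]
qZs ⇒ qqZss   [Z -> q Z s]
qqZss ⇒ qqqZsss   [Z -> q Z s]
qqqZsss ⇒ qqqqZssss   [Z -> q Z s]
qqqqZssss ⇒ qqqqqZsssss   [Z -> q Z s]
qqqqqZsssss ⇒ qqqqqqZssssss   [Z -> q Z s]
qqqqqqZssssss ⇒ qqqqqqsssssss   [Z -> s]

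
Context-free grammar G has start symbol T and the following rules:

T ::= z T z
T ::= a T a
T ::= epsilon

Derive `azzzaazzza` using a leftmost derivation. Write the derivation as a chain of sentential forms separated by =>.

T => aTa   [T ::= a T a]
aTa => azTza   [T ::= z T z]
azTza => azzTzza   [T ::= z T z]
azzTzza => azzzTzzza   [T ::= z T z]
azzzTzzza => azzzaTazzza   [T ::= a T a]
azzzaTazzza => azzzaazzza   [T ::= epsilon]

T=>aTa=>azTza=>azzTzza=>azzzTzzza=>azzzaTazzza=>azzzaazzza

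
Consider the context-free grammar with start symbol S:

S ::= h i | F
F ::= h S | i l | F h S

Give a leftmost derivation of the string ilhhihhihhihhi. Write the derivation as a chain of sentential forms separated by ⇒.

S ⇒ F ⇒ FhS ⇒ FhShS ⇒ FhShShS ⇒ FhShShShS ⇒ ilhShShShS ⇒ ilhhihShShS ⇒ ilhhihhihShS ⇒ ilhhihhihhihS ⇒ ilhhihhihhihhi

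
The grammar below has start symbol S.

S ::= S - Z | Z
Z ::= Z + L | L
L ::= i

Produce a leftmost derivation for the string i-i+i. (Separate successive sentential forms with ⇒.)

S ⇒ S-Z ⇒ Z-Z ⇒ L-Z ⇒ i-Z ⇒ i-Z+L ⇒ i-L+L ⇒ i-i+L ⇒ i-i+i

S ⇒ S-Z   [S ::= S - Z]
S-Z ⇒ Z-Z   [S ::= Z]
Z-Z ⇒ L-Z   [Z ::= L]
L-Z ⇒ i-Z   [L ::= i]
i-Z ⇒ i-Z+L   [Z ::= Z + L]
i-Z+L ⇒ i-L+L   [Z ::= L]
i-L+L ⇒ i-i+L   [L ::= i]
i-i+L ⇒ i-i+i   [L ::= i]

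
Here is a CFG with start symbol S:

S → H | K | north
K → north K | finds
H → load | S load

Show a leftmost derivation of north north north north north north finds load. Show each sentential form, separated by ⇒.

S ⇒ H ⇒ S load ⇒ K load ⇒ north K load ⇒ north north K load ⇒ north north north K load ⇒ north north north north K load ⇒ north north north north north K load ⇒ north north north north north north K load ⇒ north north north north north north finds load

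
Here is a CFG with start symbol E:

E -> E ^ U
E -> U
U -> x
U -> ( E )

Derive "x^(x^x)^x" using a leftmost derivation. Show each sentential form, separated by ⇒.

E ⇒ E^U   [E -> E ^ U]
E^U ⇒ E^U^U   [E -> E ^ U]
E^U^U ⇒ U^U^U   [E -> U]
U^U^U ⇒ x^U^U   [U -> x]
x^U^U ⇒ x^(E)^U   [U -> ( E )]
x^(E)^U ⇒ x^(E^U)^U   [E -> E ^ U]
x^(E^U)^U ⇒ x^(U^U)^U   [E -> U]
x^(U^U)^U ⇒ x^(x^U)^U   [U -> x]
x^(x^U)^U ⇒ x^(x^x)^U   [U -> x]
x^(x^x)^U ⇒ x^(x^x)^x   [U -> x]

E⇒E^U⇒E^U^U⇒U^U^U⇒x^U^U⇒x^(E)^U⇒x^(E^U)^U⇒x^(U^U)^U⇒x^(x^U)^U⇒x^(x^x)^U⇒x^(x^x)^x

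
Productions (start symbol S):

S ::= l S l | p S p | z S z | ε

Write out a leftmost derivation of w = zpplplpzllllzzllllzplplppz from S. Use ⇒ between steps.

S ⇒ zSz   [S ::= z S z]
zSz ⇒ zpSpz   [S ::= p S p]
zpSpz ⇒ zppSppz   [S ::= p S p]
zppSppz ⇒ zpplSlppz   [S ::= l S l]
zpplSlppz ⇒ zpplpSplppz   [S ::= p S p]
zpplpSplppz ⇒ zpplplSlplppz   [S ::= l S l]
zpplplSlplppz ⇒ zpplplpSplplppz   [S ::= p S p]
zpplplpSplplppz ⇒ zpplplpzSzplplppz   [S ::= z S z]
zpplplpzSzplplppz ⇒ zpplplpzlSlzplplppz   [S ::= l S l]
zpplplpzlSlzplplppz ⇒ zpplplpzllSllzplplppz   [S ::= l S l]
zpplplpzllSllzplplppz ⇒ zpplplpzlllSlllzplplppz   [S ::= l S l]
zpplplpzlllSlllzplplppz ⇒ zpplplpzllllSllllzplplppz   [S ::= l S l]
zpplplpzllllSllllzplplppz ⇒ zpplplpzllllzSzllllzplplppz   [S ::= z S z]
zpplplpzllllzSzllllzplplppz ⇒ zpplplpzllllzzllllzplplppz   [S ::= ε]

S ⇒ zSz ⇒ zpSpz ⇒ zppSppz ⇒ zpplSlppz ⇒ zpplpSplppz ⇒ zpplplSlplppz ⇒ zpplplpSplplppz ⇒ zpplplpzSzplplppz ⇒ zpplplpzlSlzplplppz ⇒ zpplplpzllSllzplplppz ⇒ zpplplpzlllSlllzplplppz ⇒ zpplplpzllllSllllzplplppz ⇒ zpplplpzllllzSzllllzplplppz ⇒ zpplplpzllllzzllllzplplppz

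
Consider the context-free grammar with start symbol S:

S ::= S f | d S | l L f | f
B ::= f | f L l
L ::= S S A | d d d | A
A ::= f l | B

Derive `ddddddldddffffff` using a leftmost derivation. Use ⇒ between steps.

S ⇒ dS ⇒ ddS ⇒ ddSf ⇒ ddSff ⇒ dddSff ⇒ ddddSff ⇒ dddddSff ⇒ dddddSfff ⇒ dddddSffff ⇒ dddddSfffff ⇒ ddddddSfffff ⇒ ddddddlLffffff ⇒ ddddddldddffffff

S ⇒ dS   [S ::= d S]
dS ⇒ ddS   [S ::= d S]
ddS ⇒ ddSf   [S ::= S f]
ddSf ⇒ ddSff   [S ::= S f]
ddSff ⇒ dddSff   [S ::= d S]
dddSff ⇒ ddddSff   [S ::= d S]
ddddSff ⇒ dddddSff   [S ::= d S]
dddddSff ⇒ dddddSfff   [S ::= S f]
dddddSfff ⇒ dddddSffff   [S ::= S f]
dddddSffff ⇒ dddddSfffff   [S ::= S f]
dddddSfffff ⇒ ddddddSfffff   [S ::= d S]
ddddddSfffff ⇒ ddddddlLffffff   [S ::= l L f]
ddddddlLffffff ⇒ ddddddldddffffff   [L ::= d d d]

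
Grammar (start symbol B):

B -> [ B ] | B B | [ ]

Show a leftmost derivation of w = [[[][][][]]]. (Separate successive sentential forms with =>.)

B => [B]   [B -> [ B ]]
[B] => [[B]]   [B -> [ B ]]
[[B]] => [[BB]]   [B -> B B]
[[BB]] => [[BBB]]   [B -> B B]
[[BBB]] => [[BBBB]]   [B -> B B]
[[BBBB]] => [[[]BBB]]   [B -> [ ]]
[[[]BBB]] => [[[][]BB]]   [B -> [ ]]
[[[][]BB]] => [[[][][]B]]   [B -> [ ]]
[[[][][]B]] => [[[][][][]]]   [B -> [ ]]

B=>[B]=>[[B]]=>[[BB]]=>[[BBB]]=>[[BBBB]]=>[[[]BBB]]=>[[[][]BB]]=>[[[][][]B]]=>[[[][][][]]]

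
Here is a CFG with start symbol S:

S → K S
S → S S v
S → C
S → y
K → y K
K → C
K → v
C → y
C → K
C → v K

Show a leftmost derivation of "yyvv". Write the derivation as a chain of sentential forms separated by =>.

S=>KS=>CS=>yS=>yKS=>yyKS=>yyvS=>yyvC=>yyvK=>yyvv

S => KS   [S → K S]
KS => CS   [K → C]
CS => yS   [C → y]
yS => yKS   [S → K S]
yKS => yyKS   [K → y K]
yyKS => yyvS   [K → v]
yyvS => yyvC   [S → C]
yyvC => yyvK   [C → K]
yyvK => yyvv   [K → v]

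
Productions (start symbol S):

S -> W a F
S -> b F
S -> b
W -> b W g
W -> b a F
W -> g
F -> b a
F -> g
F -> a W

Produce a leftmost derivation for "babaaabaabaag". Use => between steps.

S => WaF   [S -> W a F]
WaF => baFaF   [W -> b a F]
baFaF => babaaF   [F -> b a]
babaaF => babaaaW   [F -> a W]
babaaaW => babaaabaF   [W -> b a F]
babaaabaF => babaaabaaW   [F -> a W]
babaaabaaW => babaaabaabaF   [W -> b a F]
babaaabaabaF => babaaabaabaaW   [F -> a W]
babaaabaabaaW => babaaabaabaag   [W -> g]

S => WaF => baFaF => babaaF => babaaaW => babaaabaF => babaaabaaW => babaaabaabaF => babaaabaabaaW => babaaabaabaag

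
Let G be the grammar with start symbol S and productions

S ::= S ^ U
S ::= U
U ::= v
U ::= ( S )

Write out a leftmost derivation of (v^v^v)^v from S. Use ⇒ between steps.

S ⇒ S^U   [S ::= S ^ U]
S^U ⇒ U^U   [S ::= U]
U^U ⇒ (S)^U   [U ::= ( S )]
(S)^U ⇒ (S^U)^U   [S ::= S ^ U]
(S^U)^U ⇒ (S^U^U)^U   [S ::= S ^ U]
(S^U^U)^U ⇒ (U^U^U)^U   [S ::= U]
(U^U^U)^U ⇒ (v^U^U)^U   [U ::= v]
(v^U^U)^U ⇒ (v^v^U)^U   [U ::= v]
(v^v^U)^U ⇒ (v^v^v)^U   [U ::= v]
(v^v^v)^U ⇒ (v^v^v)^v   [U ::= v]

S⇒S^U⇒U^U⇒(S)^U⇒(S^U)^U⇒(S^U^U)^U⇒(U^U^U)^U⇒(v^U^U)^U⇒(v^v^U)^U⇒(v^v^v)^U⇒(v^v^v)^v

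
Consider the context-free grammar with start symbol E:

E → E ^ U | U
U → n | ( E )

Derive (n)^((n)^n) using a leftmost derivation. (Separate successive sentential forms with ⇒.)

E ⇒ E^U ⇒ U^U ⇒ (E)^U ⇒ (U)^U ⇒ (n)^U ⇒ (n)^(E) ⇒ (n)^(E^U) ⇒ (n)^(U^U) ⇒ (n)^((E)^U) ⇒ (n)^((U)^U) ⇒ (n)^((n)^U) ⇒ (n)^((n)^n)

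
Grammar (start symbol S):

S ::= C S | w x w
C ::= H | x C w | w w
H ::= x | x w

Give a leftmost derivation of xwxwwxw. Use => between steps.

S=>CS=>HS=>xwS=>xwCS=>xwHS=>xwxwS=>xwxwwxw

S => CS   [S ::= C S]
CS => HS   [C ::= H]
HS => xwS   [H ::= x w]
xwS => xwCS   [S ::= C S]
xwCS => xwHS   [C ::= H]
xwHS => xwxwS   [H ::= x w]
xwxwS => xwxwwxw   [S ::= w x w]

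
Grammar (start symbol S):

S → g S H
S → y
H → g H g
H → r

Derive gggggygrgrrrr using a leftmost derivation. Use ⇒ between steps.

S ⇒ gSH   [S → g S H]
gSH ⇒ ggSHH   [S → g S H]
ggSHH ⇒ gggSHHH   [S → g S H]
gggSHHH ⇒ ggggSHHHH   [S → g S H]
ggggSHHHH ⇒ gggggSHHHHH   [S → g S H]
gggggSHHHHH ⇒ gggggyHHHHH   [S → y]
gggggyHHHHH ⇒ gggggygHgHHHH   [H → g H g]
gggggygHgHHHH ⇒ gggggygrgHHHH   [H → r]
gggggygrgHHHH ⇒ gggggygrgrHHH   [H → r]
gggggygrgrHHH ⇒ gggggygrgrrHH   [H → r]
gggggygrgrrHH ⇒ gggggygrgrrrH   [H → r]
gggggygrgrrrH ⇒ gggggygrgrrrr   [H → r]

S ⇒ gSH ⇒ ggSHH ⇒ gggSHHH ⇒ ggggSHHHH ⇒ gggggSHHHHH ⇒ gggggyHHHHH ⇒ gggggygHgHHHH ⇒ gggggygrgHHHH ⇒ gggggygrgrHHH ⇒ gggggygrgrrHH ⇒ gggggygrgrrrH ⇒ gggggygrgrrrr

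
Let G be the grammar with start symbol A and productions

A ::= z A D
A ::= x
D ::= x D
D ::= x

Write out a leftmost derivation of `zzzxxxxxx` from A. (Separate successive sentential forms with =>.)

A => zAD   [A ::= z A D]
zAD => zzADD   [A ::= z A D]
zzADD => zzzADDD   [A ::= z A D]
zzzADDD => zzzxDDD   [A ::= x]
zzzxDDD => zzzxxDD   [D ::= x]
zzzxxDD => zzzxxxDD   [D ::= x D]
zzzxxxDD => zzzxxxxD   [D ::= x]
zzzxxxxD => zzzxxxxxD   [D ::= x D]
zzzxxxxxD => zzzxxxxxx   [D ::= x]

A => zAD => zzADD => zzzADDD => zzzxDDD => zzzxxDD => zzzxxxDD => zzzxxxxD => zzzxxxxxD => zzzxxxxxx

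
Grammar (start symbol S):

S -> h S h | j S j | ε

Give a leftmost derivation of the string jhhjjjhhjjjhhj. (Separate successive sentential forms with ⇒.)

S ⇒ jSj ⇒ jhShj ⇒ jhhShhj ⇒ jhhjSjhhj ⇒ jhhjjSjjhhj ⇒ jhhjjjSjjjhhj ⇒ jhhjjjhShjjjhhj ⇒ jhhjjjhhjjjhhj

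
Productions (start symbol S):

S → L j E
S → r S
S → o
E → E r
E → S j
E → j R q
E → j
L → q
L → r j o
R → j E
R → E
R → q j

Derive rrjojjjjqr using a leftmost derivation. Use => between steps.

S => rS   [S → r S]
rS => rLjE   [S → L j E]
rLjE => rrjojE   [L → r j o]
rrjojE => rrjojEr   [E → E r]
rrjojEr => rrjojjRqr   [E → j R q]
rrjojjRqr => rrjojjjEqr   [R → j E]
rrjojjjEqr => rrjojjjjqr   [E → j]

S => rS => rLjE => rrjojE => rrjojEr => rrjojjRqr => rrjojjjEqr => rrjojjjjqr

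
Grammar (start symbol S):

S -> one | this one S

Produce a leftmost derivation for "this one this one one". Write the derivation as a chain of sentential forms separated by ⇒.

S ⇒ this one S   [S -> this one S]
this one S ⇒ this one this one S   [S -> this one S]
this one this one S ⇒ this one this one one   [S -> one]

S ⇒ this one S ⇒ this one this one S ⇒ this one this one one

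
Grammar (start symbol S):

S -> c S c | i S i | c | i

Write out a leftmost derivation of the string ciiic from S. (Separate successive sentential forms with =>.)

S => cSc => ciSic => ciiic

S => cSc   [S -> c S c]
cSc => ciSic   [S -> i S i]
ciSic => ciiic   [S -> i]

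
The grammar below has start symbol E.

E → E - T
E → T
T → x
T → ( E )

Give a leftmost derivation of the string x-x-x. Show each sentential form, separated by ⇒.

E ⇒ E-T ⇒ E-T-T ⇒ T-T-T ⇒ x-T-T ⇒ x-x-T ⇒ x-x-x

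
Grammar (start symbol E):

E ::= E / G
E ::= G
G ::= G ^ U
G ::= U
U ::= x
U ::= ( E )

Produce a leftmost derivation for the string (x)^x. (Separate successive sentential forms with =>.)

E=>G=>G^U=>U^U=>(E)^U=>(G)^U=>(U)^U=>(x)^U=>(x)^x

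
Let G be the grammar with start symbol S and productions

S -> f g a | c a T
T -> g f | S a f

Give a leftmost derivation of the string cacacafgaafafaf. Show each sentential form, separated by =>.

S => caT => caSaf => cacaTaf => cacaSafaf => cacacaTafaf => cacacaSafafaf => cacacafgaafafaf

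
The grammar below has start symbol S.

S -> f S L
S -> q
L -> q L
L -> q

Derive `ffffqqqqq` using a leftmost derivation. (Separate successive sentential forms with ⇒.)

S ⇒ fSL ⇒ ffSLL ⇒ fffSLLL ⇒ ffffSLLLL ⇒ ffffqLLLL ⇒ ffffqqLLL ⇒ ffffqqqLL ⇒ ffffqqqqL ⇒ ffffqqqqq

S ⇒ fSL   [S -> f S L]
fSL ⇒ ffSLL   [S -> f S L]
ffSLL ⇒ fffSLLL   [S -> f S L]
fffSLLL ⇒ ffffSLLLL   [S -> f S L]
ffffSLLLL ⇒ ffffqLLLL   [S -> q]
ffffqLLLL ⇒ ffffqqLLL   [L -> q]
ffffqqLLL ⇒ ffffqqqLL   [L -> q]
ffffqqqLL ⇒ ffffqqqqL   [L -> q]
ffffqqqqL ⇒ ffffqqqqq   [L -> q]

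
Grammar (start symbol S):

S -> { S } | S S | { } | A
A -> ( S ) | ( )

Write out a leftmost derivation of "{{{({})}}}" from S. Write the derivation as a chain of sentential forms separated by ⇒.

S ⇒ {S} ⇒ {{S}} ⇒ {{{S}}} ⇒ {{{A}}} ⇒ {{{(S)}}} ⇒ {{{({})}}}

S ⇒ {S}   [S -> { S }]
{S} ⇒ {{S}}   [S -> { S }]
{{S}} ⇒ {{{S}}}   [S -> { S }]
{{{S}}} ⇒ {{{A}}}   [S -> A]
{{{A}}} ⇒ {{{(S)}}}   [A -> ( S )]
{{{(S)}}} ⇒ {{{({})}}}   [S -> { }]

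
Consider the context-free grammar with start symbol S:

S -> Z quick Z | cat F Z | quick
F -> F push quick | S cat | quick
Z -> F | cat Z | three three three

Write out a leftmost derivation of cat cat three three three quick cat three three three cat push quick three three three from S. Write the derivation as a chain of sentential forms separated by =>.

S => cat F Z => cat F push quick Z => cat S cat push quick Z => cat Z quick Z cat push quick Z => cat cat Z quick Z cat push quick Z => cat cat three three three quick Z cat push quick Z => cat cat three three three quick cat Z cat push quick Z => cat cat three three three quick cat three three three cat push quick Z => cat cat three three three quick cat three three three cat push quick three three three

S => cat F Z   [S -> cat F Z]
cat F Z => cat F push quick Z   [F -> F push quick]
cat F push quick Z => cat S cat push quick Z   [F -> S cat]
cat S cat push quick Z => cat Z quick Z cat push quick Z   [S -> Z quick Z]
cat Z quick Z cat push quick Z => cat cat Z quick Z cat push quick Z   [Z -> cat Z]
cat cat Z quick Z cat push quick Z => cat cat three three three quick Z cat push quick Z   [Z -> three three three]
cat cat three three three quick Z cat push quick Z => cat cat three three three quick cat Z cat push quick Z   [Z -> cat Z]
cat cat three three three quick cat Z cat push quick Z => cat cat three three three quick cat three three three cat push quick Z   [Z -> three three three]
cat cat three three three quick cat three three three cat push quick Z => cat cat three three three quick cat three three three cat push quick three three three   [Z -> three three three]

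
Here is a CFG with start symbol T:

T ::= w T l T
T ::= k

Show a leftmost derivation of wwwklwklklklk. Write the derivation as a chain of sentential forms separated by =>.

T => wTlT   [T ::= w T l T]
wTlT => wwTlTlT   [T ::= w T l T]
wwTlTlT => wwwTlTlTlT   [T ::= w T l T]
wwwTlTlTlT => wwwklTlTlT   [T ::= k]
wwwklTlTlT => wwwklwTlTlTlT   [T ::= w T l T]
wwwklwTlTlTlT => wwwklwklTlTlT   [T ::= k]
wwwklwklTlTlT => wwwklwklklTlT   [T ::= k]
wwwklwklklTlT => wwwklwklklklT   [T ::= k]
wwwklwklklklT => wwwklwklklklk   [T ::= k]

T=>wTlT=>wwTlTlT=>wwwTlTlTlT=>wwwklTlTlT=>wwwklwTlTlTlT=>wwwklwklTlTlT=>wwwklwklklTlT=>wwwklwklklklT=>wwwklwklklklk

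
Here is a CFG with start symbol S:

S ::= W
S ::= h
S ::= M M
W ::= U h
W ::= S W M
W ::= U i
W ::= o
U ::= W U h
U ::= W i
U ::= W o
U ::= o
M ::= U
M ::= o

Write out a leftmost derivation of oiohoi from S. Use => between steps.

S => W   [S ::= W]
W => Ui   [W ::= U i]
Ui => Woi   [U ::= W o]
Woi => Uhoi   [W ::= U h]
Uhoi => Wohoi   [U ::= W o]
Wohoi => Uiohoi   [W ::= U i]
Uiohoi => oiohoi   [U ::= o]

S => W => Ui => Woi => Uhoi => Wohoi => Uiohoi => oiohoi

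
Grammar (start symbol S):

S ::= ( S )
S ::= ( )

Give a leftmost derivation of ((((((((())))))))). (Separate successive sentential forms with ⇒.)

S ⇒ (S) ⇒ ((S)) ⇒ (((S))) ⇒ ((((S)))) ⇒ (((((S))))) ⇒ ((((((S)))))) ⇒ (((((((S))))))) ⇒ ((((((((S)))))))) ⇒ ((((((((()))))))))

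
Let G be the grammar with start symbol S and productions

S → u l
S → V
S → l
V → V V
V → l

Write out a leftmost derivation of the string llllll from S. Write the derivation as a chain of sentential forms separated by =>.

S => V   [S → V]
V => VV   [V → V V]
VV => VVV   [V → V V]
VVV => lVV   [V → l]
lVV => lVVV   [V → V V]
lVVV => llVV   [V → l]
llVV => llVVV   [V → V V]
llVVV => lllVV   [V → l]
lllVV => lllVVV   [V → V V]
lllVVV => llllVV   [V → l]
llllVV => lllllV   [V → l]
lllllV => llllll   [V → l]

S => V => VV => VVV => lVV => lVVV => llVV => llVVV => lllVV => lllVVV => llllVV => lllllV => llllll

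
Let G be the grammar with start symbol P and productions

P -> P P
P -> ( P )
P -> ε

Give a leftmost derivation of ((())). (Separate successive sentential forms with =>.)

P => (P)   [P -> ( P )]
(P) => (PP)   [P -> P P]
(PP) => ((P)P)   [P -> ( P )]
((P)P) => ((PP)P)   [P -> P P]
((PP)P) => ((PPP)P)   [P -> P P]
((PPP)P) => (((P)PP)P)   [P -> ( P )]
(((P)PP)P) => ((()PP)P)   [P -> ε]
((()PP)P) => ((()P)P)   [P -> ε]
((()P)P) => ((())P)   [P -> ε]
((())P) => ((()))   [P -> ε]

P=>(P)=>(PP)=>((P)P)=>((PP)P)=>((PPP)P)=>(((P)PP)P)=>((()PP)P)=>((()P)P)=>((())P)=>((()))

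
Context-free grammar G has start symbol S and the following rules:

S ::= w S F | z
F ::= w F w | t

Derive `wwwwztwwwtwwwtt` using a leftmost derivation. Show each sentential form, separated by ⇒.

S ⇒ wSF ⇒ wwSFF ⇒ wwwSFFF ⇒ wwwwSFFFF ⇒ wwwwzFFFF ⇒ wwwwztFFF ⇒ wwwwztwFwFF ⇒ wwwwztwwFwwFF ⇒ wwwwztwwwFwwwFF ⇒ wwwwztwwwtwwwFF ⇒ wwwwztwwwtwwwtF ⇒ wwwwztwwwtwwwtt

S ⇒ wSF   [S ::= w S F]
wSF ⇒ wwSFF   [S ::= w S F]
wwSFF ⇒ wwwSFFF   [S ::= w S F]
wwwSFFF ⇒ wwwwSFFFF   [S ::= w S F]
wwwwSFFFF ⇒ wwwwzFFFF   [S ::= z]
wwwwzFFFF ⇒ wwwwztFFF   [F ::= t]
wwwwztFFF ⇒ wwwwztwFwFF   [F ::= w F w]
wwwwztwFwFF ⇒ wwwwztwwFwwFF   [F ::= w F w]
wwwwztwwFwwFF ⇒ wwwwztwwwFwwwFF   [F ::= w F w]
wwwwztwwwFwwwFF ⇒ wwwwztwwwtwwwFF   [F ::= t]
wwwwztwwwtwwwFF ⇒ wwwwztwwwtwwwtF   [F ::= t]
wwwwztwwwtwwwtF ⇒ wwwwztwwwtwwwtt   [F ::= t]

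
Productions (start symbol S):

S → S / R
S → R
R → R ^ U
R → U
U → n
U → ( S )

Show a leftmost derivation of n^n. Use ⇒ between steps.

S ⇒ R   [S → R]
R ⇒ R^U   [R → R ^ U]
R^U ⇒ U^U   [R → U]
U^U ⇒ n^U   [U → n]
n^U ⇒ n^n   [U → n]

S⇒R⇒R^U⇒U^U⇒n^U⇒n^n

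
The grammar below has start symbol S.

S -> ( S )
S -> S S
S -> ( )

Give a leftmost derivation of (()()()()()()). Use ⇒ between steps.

S⇒(S)⇒(SS)⇒(()S)⇒(()SS)⇒(()SSS)⇒(()SSSS)⇒(()SSSSS)⇒(()()SSSS)⇒(()()()SSS)⇒(()()()()SS)⇒(()()()()()S)⇒(()()()()()())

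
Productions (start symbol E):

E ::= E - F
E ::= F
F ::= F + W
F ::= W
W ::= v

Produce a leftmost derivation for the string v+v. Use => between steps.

E=>F=>F+W=>W+W=>v+W=>v+v

E => F   [E ::= F]
F => F+W   [F ::= F + W]
F+W => W+W   [F ::= W]
W+W => v+W   [W ::= v]
v+W => v+v   [W ::= v]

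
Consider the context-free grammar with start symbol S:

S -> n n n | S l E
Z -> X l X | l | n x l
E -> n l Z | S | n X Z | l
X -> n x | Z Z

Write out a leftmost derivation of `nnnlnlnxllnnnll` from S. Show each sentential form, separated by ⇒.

S ⇒ SlE ⇒ SlElE ⇒ nnnlElE ⇒ nnnlnlZlE ⇒ nnnlnlnxllE ⇒ nnnlnlnxllS ⇒ nnnlnlnxllSlE ⇒ nnnlnlnxllnnnlE ⇒ nnnlnlnxllnnnll

S ⇒ SlE   [S -> S l E]
SlE ⇒ SlElE   [S -> S l E]
SlElE ⇒ nnnlElE   [S -> n n n]
nnnlElE ⇒ nnnlnlZlE   [E -> n l Z]
nnnlnlZlE ⇒ nnnlnlnxllE   [Z -> n x l]
nnnlnlnxllE ⇒ nnnlnlnxllS   [E -> S]
nnnlnlnxllS ⇒ nnnlnlnxllSlE   [S -> S l E]
nnnlnlnxllSlE ⇒ nnnlnlnxllnnnlE   [S -> n n n]
nnnlnlnxllnnnlE ⇒ nnnlnlnxllnnnll   [E -> l]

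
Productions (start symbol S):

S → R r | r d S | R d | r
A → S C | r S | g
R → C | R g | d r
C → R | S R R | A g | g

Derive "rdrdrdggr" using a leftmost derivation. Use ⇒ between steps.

S ⇒ rdS   [S → r d S]
rdS ⇒ rdrdS   [S → r d S]
rdrdS ⇒ rdrdrdS   [S → r d S]
rdrdrdS ⇒ rdrdrdRr   [S → R r]
rdrdrdRr ⇒ rdrdrdCr   [R → C]
rdrdrdCr ⇒ rdrdrdAgr   [C → A g]
rdrdrdAgr ⇒ rdrdrdggr   [A → g]

S ⇒ rdS ⇒ rdrdS ⇒ rdrdrdS ⇒ rdrdrdRr ⇒ rdrdrdCr ⇒ rdrdrdAgr ⇒ rdrdrdggr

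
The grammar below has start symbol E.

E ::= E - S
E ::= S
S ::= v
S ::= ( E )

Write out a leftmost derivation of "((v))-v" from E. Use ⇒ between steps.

E ⇒ E-S   [E ::= E - S]
E-S ⇒ S-S   [E ::= S]
S-S ⇒ (E)-S   [S ::= ( E )]
(E)-S ⇒ (S)-S   [E ::= S]
(S)-S ⇒ ((E))-S   [S ::= ( E )]
((E))-S ⇒ ((S))-S   [E ::= S]
((S))-S ⇒ ((v))-S   [S ::= v]
((v))-S ⇒ ((v))-v   [S ::= v]

E ⇒ E-S ⇒ S-S ⇒ (E)-S ⇒ (S)-S ⇒ ((E))-S ⇒ ((S))-S ⇒ ((v))-S ⇒ ((v))-v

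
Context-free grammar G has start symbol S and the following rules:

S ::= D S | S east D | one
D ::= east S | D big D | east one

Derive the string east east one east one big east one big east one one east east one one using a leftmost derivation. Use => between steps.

S => D S   [S ::= D S]
D S => east S S   [D ::= east S]
east S S => east S east D S   [S ::= S east D]
east S east D S => east D S east D S   [S ::= D S]
east D S east D S => east east one S east D S   [D ::= east one]
east east one S east D S => east east one D S east D S   [S ::= D S]
east east one D S east D S => east east one D big D S east D S   [D ::= D big D]
east east one D big D S east D S => east east one east one big D S east D S   [D ::= east one]
east east one east one big D S east D S => east east one east one big D big D S east D S   [D ::= D big D]
east east one east one big D big D S east D S => east east one east one big east one big D S east D S   [D ::= east one]
east east one east one big east one big D S east D S => east east one east one big east one big east one S east D S   [D ::= east one]
east east one east one big east one big east one S east D S => east east one east one big east one big east one one east D S   [S ::= one]
east east one east one big east one big east one one east D S => east east one east one big east one big east one one east east one S   [D ::= east one]
east east one east one big east one big east one one east east one S => east east one east one big east one big east one one east east one one   [S ::= one]

S => D S => east S S => east S east D S => east D S east D S => east east one S east D S => east east one D S east D S => east east one D big D S east D S => east east one east one big D S east D S => east east one east one big D big D S east D S => east east one east one big east one big D S east D S => east east one east one big east one big east one S east D S => east east one east one big east one big east one one east D S => east east one east one big east one big east one one east east one S => east east one east one big east one big east one one east east one one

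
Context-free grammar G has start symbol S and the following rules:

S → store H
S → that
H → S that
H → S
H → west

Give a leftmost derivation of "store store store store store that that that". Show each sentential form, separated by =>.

S => store H => store S => store store H => store store S => store store store H => store store store S that => store store store store H that => store store store store S that that => store store store store store H that that => store store store store store S that that => store store store store store that that that

S => store H   [S → store H]
store H => store S   [H → S]
store S => store store H   [S → store H]
store store H => store store S   [H → S]
store store S => store store store H   [S → store H]
store store store H => store store store S that   [H → S that]
store store store S that => store store store store H that   [S → store H]
store store store store H that => store store store store S that that   [H → S that]
store store store store S that that => store store store store store H that that   [S → store H]
store store store store store H that that => store store store store store S that that   [H → S]
store store store store store S that that => store store store store store that that that   [S → that]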